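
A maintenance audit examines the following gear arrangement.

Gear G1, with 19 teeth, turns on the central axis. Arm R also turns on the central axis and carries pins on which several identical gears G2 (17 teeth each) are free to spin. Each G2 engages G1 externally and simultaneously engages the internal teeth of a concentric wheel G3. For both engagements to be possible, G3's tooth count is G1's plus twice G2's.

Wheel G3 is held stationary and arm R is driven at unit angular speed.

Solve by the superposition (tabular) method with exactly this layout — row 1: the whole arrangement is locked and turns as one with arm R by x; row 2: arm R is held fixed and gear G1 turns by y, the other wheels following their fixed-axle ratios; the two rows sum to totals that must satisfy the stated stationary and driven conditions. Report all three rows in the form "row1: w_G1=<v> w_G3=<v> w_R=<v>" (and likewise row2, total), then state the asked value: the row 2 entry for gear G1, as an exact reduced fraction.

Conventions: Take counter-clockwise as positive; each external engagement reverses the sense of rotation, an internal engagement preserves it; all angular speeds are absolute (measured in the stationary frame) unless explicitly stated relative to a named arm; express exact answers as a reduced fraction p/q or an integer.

row1: w_G1=1 w_G3=1 w_R=1
row2: w_G1=53/19 w_G3=-1 w_R=0
total: w_G1=72/19 w_G3=0 w_R=1
asked value: 53/19

planetary set (19T centre, 17T on arm, 53T internal) — Willis relation
row 1 — lock + rotate with arm: ω_sun = ω_ring = ω_arm = x
row 2: sun turns y, ring = −(19/53)·y, arm 0
boundary: total ω_ring = x − (19/53)·y = 0 and total ω_arm = x = 1  ⇒  y = 53/19, x = 1
row 2 ring = −(19/53)·53/19 = -1
totals (row 1 + row 2): sun 1 + 53/19 = 72/19, ring 1 + (-1) = 0, arm 1 + 0 = 1
asked cell (row2, sun) = 53/19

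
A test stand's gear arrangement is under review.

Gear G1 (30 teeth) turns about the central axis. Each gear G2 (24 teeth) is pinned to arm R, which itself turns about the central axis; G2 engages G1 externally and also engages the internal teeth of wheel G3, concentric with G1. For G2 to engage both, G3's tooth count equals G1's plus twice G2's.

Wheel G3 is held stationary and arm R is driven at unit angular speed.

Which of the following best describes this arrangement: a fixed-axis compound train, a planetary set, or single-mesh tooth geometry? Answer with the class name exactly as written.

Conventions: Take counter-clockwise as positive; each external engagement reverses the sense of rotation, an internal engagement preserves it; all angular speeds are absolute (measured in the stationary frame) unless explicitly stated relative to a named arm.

class = planetary set [G3 = 30+2·24 = 78; Willis about the carrier]
classification: planetary set

planetary set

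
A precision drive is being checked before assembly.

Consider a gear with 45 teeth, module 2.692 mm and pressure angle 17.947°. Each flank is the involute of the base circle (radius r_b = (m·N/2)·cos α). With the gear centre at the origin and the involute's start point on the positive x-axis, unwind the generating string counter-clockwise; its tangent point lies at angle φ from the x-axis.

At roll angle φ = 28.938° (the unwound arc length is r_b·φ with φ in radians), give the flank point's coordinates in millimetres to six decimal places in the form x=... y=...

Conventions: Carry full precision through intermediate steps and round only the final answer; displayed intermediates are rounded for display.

x=64.510160 y=2.412079

class = single-mesh tooth geometry [base-circle involute, m = 2.692, 45T]
pitch radius r_p = m·N/2 = 2.692·45/2 = 60.570000
base radius r_b = r_p·cos α = 60.570000·cos 17.947° = 57.622782
roll angle φ = 28.938° = 0.50506338 rad
x = r_b·(cos φ + φ·sin φ) = 64.510160
y = r_b·(sin φ − φ·cos φ) = 2.412079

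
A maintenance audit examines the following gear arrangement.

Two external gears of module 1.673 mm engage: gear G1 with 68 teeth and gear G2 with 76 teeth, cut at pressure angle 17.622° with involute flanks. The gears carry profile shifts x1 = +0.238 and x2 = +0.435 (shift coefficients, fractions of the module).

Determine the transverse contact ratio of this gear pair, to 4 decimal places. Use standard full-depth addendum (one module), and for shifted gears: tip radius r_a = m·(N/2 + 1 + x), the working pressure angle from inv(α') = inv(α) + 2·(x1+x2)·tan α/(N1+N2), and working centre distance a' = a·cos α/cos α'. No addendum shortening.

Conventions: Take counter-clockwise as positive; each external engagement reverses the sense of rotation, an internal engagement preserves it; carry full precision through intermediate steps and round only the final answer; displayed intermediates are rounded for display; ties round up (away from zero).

1.8720

recognized (one external pair, fixed centres): single-mesh tooth geometry, m = 1.673, N1 = 68, N2 = 76
base radii: r_b1 = 54.212783, r_b2 = 60.590758
tip radii: r_a1 = 58.953174, r_a2 = 65.974755
inv(α') = inv(17.622°) + 2·(+0.238+0.435)·tan α/(68+76) = 0.01304849  ⇒  α' = 19.15968°
a' = a·cos α / cos α' = 120.4560·cos 17.622°/cos 19.15968° = 121.535703
action lengths: √(r_a1²−r_b1²) = 23.161408, √(r_a2²−r_b2²) = 26.104182
base pitch p_b = π·m·cos α = 5.009249
CR = (23.161408 + 26.104182 − 121.535703·sin 19.15968°)/5.009249 = 1.872001
contact ratio ≈ 1.8720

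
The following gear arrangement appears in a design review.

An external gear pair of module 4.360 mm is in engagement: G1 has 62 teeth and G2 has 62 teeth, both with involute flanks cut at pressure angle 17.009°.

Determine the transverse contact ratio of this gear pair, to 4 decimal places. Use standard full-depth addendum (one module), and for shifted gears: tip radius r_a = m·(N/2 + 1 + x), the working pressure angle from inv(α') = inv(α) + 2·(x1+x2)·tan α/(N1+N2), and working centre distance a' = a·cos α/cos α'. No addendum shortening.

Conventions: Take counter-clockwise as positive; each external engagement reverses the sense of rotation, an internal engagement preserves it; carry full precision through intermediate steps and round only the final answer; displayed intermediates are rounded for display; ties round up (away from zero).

topology: single-mesh involute geometry — m = 4.360, 62T/62T pair
base radii: r_b1 = 129.247942, r_b2 = 129.247942
tip radii: r_a1 = 139.520000, r_a2 = 139.520000
no profile shift: α' = α, a' = a
action lengths: √(r_a1²−r_b1²) = 52.543315, √(r_a2²−r_b2²) = 52.543315
base pitch p_b = π·m·cos α = 13.098206
CR = (52.543315 + 52.543315 − 270.320000·sin 17.00900°)/13.098206 = 1.985929
contact ratio ≈ 1.9859

1.9859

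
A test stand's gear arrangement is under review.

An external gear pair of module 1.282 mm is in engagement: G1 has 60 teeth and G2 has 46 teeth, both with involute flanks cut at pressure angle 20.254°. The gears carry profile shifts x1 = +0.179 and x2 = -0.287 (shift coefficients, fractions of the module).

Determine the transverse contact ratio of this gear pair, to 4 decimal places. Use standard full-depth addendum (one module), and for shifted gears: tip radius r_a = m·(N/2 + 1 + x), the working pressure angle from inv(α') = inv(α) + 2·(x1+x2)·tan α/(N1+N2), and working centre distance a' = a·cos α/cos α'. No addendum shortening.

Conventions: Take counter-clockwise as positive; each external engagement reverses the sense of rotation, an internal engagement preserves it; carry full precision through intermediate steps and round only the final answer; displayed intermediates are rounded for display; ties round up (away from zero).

1.7707

recognized (one external pair, fixed centres): single-mesh tooth geometry, m = 1.282, N1 = 60, N2 = 46
base radii: r_b1 = 36.081909, r_b2 = 27.662797
tip radii: r_a1 = 39.971478, r_a2 = 30.400066
inv(α') = inv(20.254°) + 2·(+0.179-0.287)·tan α/(60+46) = 0.01474789  ⇒  α' = 19.93206°
a' = a·cos α / cos α' = 67.9460·cos 20.254°/cos 19.93206° = 67.806484
action lengths: √(r_a1²−r_b1²) = 17.199269, √(r_a2²−r_b2²) = 12.606890
base pitch p_b = π·m·cos α = 3.778489
CR = (17.199269 + 12.606890 − 67.806484·sin 19.93206°)/3.778489 = 1.770693
contact ratio ≈ 1.7707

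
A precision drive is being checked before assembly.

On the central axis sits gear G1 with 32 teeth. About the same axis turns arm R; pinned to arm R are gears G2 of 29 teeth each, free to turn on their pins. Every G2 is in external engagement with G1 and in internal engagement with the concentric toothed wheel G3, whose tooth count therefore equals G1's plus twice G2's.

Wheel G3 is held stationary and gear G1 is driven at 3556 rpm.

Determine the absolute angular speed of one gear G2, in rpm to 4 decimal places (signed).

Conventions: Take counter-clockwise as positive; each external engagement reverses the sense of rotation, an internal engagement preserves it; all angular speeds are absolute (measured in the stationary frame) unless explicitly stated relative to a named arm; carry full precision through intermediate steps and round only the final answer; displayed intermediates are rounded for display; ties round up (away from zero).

recognized (axles ride arm R): planetary set, 32/29/90 teeth
normalise by the input: solve with ω_sun = 1, then scale by 3556 rpm
ring teeth: 32 + 2·29 = 90
32(ω_sun−ω_arm) = −90(ω_ring−ω_arm),  ω_ring = 0, ω_sun = 1
32(1−ω_arm) = −90(0−ω_arm)  ⇒  122·ω_arm = 32  ⇒  ω_arm = 16/61
sun–planet mesh: 32·(1−16/61) = −29·(ω_p−ω_arm)  ⇒  ω_p−ω_arm = -1440/1769
ω_p = 16/61 − 1440/1769 = -16/29
scale: ω_p = -16/29 × 3556 rpm = -1961.9310 rpm

-1961.9310 rpm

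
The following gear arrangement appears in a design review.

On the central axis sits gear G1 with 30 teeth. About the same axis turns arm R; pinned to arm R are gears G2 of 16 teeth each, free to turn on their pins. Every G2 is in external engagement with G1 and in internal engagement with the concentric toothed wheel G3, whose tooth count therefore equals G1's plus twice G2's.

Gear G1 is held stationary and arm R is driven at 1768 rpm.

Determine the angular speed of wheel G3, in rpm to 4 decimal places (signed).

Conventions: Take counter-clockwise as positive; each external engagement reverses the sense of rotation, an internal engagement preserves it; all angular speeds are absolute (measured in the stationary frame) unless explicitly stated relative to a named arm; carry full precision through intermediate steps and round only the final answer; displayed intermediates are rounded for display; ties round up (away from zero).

recognized (axles ride arm R): planetary set, 30/16/62 teeth
normalise by the input: solve with ω_arm = 1, then scale by 1768 rpm
ring teeth: 30 + 2·16 = 62
30(ω_sun−ω_arm) = −62(ω_ring−ω_arm),  ω_sun = 0, ω_arm = 1
ω_ring = 1 − (30/62)(0−1) = 46/31
scale: ω_ring = 46/31 × 1768 rpm = +2623.4839 rpm

+2623.4839 rpm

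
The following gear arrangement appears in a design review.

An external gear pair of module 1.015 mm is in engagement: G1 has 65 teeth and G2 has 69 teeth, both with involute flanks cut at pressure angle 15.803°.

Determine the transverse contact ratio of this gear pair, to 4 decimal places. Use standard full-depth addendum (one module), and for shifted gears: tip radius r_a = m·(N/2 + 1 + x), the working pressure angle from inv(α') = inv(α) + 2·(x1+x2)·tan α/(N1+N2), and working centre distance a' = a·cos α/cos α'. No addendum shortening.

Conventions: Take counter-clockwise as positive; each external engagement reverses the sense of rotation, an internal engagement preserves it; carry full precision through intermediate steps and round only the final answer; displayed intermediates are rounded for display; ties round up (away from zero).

recognized (one external pair, fixed centres): single-mesh tooth geometry, m = 1.015, N1 = 65, N2 = 69
base radii: r_b1 = 31.740696, r_b2 = 33.693969
tip radii: r_a1 = 34.002500, r_a2 = 36.032500
no profile shift: α' = α, a' = a
action lengths: √(r_a1²−r_b1²) = 12.194189, √(r_a2²−r_b2²) = 12.769397
base pitch p_b = π·m·cos α = 3.068195
CR = (12.194189 + 12.769397 − 68.005000·sin 15.80300°)/3.068195 = 2.100173
contact ratio ≈ 2.1002

2.1002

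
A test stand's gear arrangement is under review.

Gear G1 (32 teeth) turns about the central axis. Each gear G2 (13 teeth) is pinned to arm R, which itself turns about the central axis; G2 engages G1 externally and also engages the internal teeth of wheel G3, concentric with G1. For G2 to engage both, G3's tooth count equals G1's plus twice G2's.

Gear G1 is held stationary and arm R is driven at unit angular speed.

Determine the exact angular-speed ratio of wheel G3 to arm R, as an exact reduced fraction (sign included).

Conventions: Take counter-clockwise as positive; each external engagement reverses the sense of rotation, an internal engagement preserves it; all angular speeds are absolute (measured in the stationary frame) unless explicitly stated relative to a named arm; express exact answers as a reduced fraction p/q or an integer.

45/29

topology: planetary set — G1 32T / G2 13T / G3 58T, arm = carrier (Willis)
ring teeth: 32 + 2·13 = 58
32(ω_sun−ω_arm) = −58(ω_ring−ω_arm),  ω_sun = 0, ω_arm = 1
ω_ring = 1 − (32/58)(0−1) = 45/29
ω_out/ω_in = 45/29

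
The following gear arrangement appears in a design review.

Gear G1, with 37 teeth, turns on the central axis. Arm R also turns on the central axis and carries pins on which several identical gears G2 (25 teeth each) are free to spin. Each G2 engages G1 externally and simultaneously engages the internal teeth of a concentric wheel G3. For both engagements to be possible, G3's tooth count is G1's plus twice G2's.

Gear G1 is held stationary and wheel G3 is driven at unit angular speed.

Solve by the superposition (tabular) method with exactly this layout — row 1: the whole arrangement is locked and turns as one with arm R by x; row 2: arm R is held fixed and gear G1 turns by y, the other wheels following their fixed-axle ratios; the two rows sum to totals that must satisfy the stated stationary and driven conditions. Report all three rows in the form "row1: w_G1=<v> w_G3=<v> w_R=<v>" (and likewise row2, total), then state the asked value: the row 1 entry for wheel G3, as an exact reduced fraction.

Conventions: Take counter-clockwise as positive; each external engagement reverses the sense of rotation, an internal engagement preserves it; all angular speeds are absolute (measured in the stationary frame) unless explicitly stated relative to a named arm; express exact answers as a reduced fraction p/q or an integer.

topology: planetary set — G1 37T / G2 25T / G3 87T, arm = carrier (Willis)
row 1 — lock + rotate with arm: ω_sun = ω_ring = ω_arm = x
row 2 — arm fixed, fixed-axis ratios: sun y, ring −(37/87)·y, arm 0
boundary: total ω_sun = x + y = 0 and total ω_ring = x − (37/87)·y = 1  ⇒  y = -87/124, x = 87/124
row 2 ring = −(37/87)·(-87/124) = 37/124
totals (row 1 + row 2): sun 87/124 + (-87/124) = 0, ring 87/124 + 37/124 = 1, arm 87/124 + 0 = 87/124
asked cell (row1, ring) = 87/124

row1: w_G1=87/124 w_G3=87/124 w_R=87/124
row2: w_G1=-87/124 w_G3=37/124 w_R=0
total: w_G1=0 w_G3=1 w_R=87/124
asked value: 87/124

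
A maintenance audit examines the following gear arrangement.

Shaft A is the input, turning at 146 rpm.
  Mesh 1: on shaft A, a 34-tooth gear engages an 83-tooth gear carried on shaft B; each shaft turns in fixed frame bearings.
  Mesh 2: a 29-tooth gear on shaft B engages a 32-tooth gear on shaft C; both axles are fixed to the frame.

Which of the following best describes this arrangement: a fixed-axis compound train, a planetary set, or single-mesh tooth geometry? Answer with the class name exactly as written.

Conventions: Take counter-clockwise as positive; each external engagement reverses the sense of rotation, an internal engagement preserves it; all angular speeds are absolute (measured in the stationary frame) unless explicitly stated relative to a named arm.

topology: fixed-axis compound train — 2 meshes, A→C
classification: fixed-axis compound train

fixed-axis compound train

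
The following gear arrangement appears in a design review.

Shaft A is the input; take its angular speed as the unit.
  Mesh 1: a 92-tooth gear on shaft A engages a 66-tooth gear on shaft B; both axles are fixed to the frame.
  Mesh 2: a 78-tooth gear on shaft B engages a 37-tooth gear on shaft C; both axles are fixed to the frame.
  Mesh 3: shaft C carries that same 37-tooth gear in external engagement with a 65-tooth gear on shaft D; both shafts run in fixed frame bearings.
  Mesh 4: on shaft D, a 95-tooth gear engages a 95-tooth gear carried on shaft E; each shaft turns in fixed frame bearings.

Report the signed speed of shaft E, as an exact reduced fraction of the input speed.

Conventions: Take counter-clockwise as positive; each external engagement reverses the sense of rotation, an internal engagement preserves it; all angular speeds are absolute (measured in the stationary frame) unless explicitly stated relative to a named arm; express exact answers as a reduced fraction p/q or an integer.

4-mesh fixed-axis compound train (all bearings frame-fixed)
mesh 1 [92T→66T]: |ω|/ω_in = 1×92/66 = 46/33, sense flips to −
mesh 2 [78T→37T]: |ω|/ω_in = (46/33)×78/37 = 1196/407, sense flips to +
mesh 3 [37T→65T]: |ω|/ω_in = (1196/407)×37/65 = 92/55, sense flips to −
mesh 4 [95T→95T]: |ω|/ω_in = (92/55)×95/95 = 92/55, sense flips to +
signed output speed (× input speed) = 92/55

92/55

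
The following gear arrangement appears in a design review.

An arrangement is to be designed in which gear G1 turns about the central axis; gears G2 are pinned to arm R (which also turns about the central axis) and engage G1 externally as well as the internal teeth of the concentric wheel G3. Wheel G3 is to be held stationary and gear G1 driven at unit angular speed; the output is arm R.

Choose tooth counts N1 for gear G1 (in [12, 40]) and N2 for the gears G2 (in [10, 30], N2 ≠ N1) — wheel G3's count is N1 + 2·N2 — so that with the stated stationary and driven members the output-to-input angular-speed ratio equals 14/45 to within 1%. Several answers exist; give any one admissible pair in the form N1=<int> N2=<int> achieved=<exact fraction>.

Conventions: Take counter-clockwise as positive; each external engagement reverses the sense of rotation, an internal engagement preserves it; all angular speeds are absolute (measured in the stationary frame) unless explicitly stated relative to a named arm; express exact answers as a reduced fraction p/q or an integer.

N1=28 N2=17 achieved=14/45

topology: planetary set — design target 14/45, arm = carrier (Willis)
Willis with ω_ring = 0: ω_arm/ω_sun = N1/(N1+N3); set equal to 14/45  ⇒  N3/N1 = 1/(14/45) − 1 = 31/14
N3 = N1 + 2·N2  ⇒  N2/N1 = (N3/N1 − 1)/2 = (31/14 − 1)/2 = 17/28
smallest multiple with N1 ≥ 12 and N2 ≥ 10: k = 1  ⇒  N1 = 1·28 = 28, N2 = 1·17 = 17 (N1 ≤ 40, N2 ≤ 30, N2 ≠ N1 ✓), N3 = 28 + 2·17 = 62
check: N1/(N1+N3) with N1 = 28, N3 = 62 gives 14/45; |achieved − target| = 0 ≤ 7/2250 ✓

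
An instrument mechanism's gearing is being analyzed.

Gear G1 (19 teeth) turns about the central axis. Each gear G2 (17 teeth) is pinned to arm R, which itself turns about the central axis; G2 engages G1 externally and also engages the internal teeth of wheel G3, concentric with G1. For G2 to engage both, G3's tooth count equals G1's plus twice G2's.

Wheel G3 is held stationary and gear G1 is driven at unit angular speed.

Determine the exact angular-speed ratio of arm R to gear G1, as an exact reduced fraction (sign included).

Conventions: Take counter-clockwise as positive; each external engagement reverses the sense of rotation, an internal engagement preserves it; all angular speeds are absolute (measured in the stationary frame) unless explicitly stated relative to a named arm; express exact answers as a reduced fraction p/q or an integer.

recognized (axles ride arm R): planetary set, 19/17/53 teeth
ring teeth: 19 + 2·17 = 53
19(ω_sun−ω_arm) = −53(ω_ring−ω_arm),  ω_ring = 0, ω_sun = 1
19(1−ω_arm) = −53(0−ω_arm)  ⇒  72·ω_arm = 19  ⇒  ω_arm = 19/72
ω_out/ω_in = 19/72

19/72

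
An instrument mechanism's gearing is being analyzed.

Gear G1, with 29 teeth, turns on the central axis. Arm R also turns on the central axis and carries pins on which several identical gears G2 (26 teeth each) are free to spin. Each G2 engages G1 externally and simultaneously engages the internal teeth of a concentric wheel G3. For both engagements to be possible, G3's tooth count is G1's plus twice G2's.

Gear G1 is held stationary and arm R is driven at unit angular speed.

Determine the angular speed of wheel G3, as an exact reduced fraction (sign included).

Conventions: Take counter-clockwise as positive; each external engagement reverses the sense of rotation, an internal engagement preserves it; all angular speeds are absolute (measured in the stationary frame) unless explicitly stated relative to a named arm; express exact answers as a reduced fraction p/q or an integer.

planetary set (29T centre, 26T on arm, 81T internal) — Willis relation
ring teeth: 29 + 2·26 = 81
29(ω_sun−ω_arm) = −81(ω_ring−ω_arm),  ω_sun = 0, ω_arm = 1
ω_ring = 1 − (29/81)(0−1) = 110/81
exact speed ratio = 110/81

110/81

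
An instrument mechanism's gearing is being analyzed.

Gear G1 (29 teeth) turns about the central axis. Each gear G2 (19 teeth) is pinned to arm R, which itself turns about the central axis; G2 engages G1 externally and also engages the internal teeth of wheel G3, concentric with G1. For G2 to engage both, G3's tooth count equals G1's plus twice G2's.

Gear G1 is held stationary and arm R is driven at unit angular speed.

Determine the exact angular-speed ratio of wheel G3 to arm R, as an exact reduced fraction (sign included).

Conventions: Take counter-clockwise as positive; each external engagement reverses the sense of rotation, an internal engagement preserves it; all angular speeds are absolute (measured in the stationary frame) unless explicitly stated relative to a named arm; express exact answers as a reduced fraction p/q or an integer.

class = planetary set [G3 = 29+2·19 = 67; Willis about the carrier]
ring teeth: 29 + 2·19 = 67
29(ω_sun−ω_arm) = −67(ω_ring−ω_arm),  ω_sun = 0, ω_arm = 1
ω_ring = 1 − (29/67)(0−1) = 96/67
ω_out/ω_in = 96/67

96/67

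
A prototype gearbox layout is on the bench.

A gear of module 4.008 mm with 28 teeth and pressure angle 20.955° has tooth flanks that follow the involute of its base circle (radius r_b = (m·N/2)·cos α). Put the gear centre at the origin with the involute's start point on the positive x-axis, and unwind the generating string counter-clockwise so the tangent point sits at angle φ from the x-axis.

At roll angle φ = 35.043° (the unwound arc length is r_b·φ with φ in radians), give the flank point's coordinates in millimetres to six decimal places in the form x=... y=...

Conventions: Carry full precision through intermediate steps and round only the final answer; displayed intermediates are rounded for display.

x=61.304040 y=3.848747

single-mesh involute tooth geometry (28T wheel at module 4.008)
pitch radius r_p = m·N/2 = 4.008·28/2 = 56.112000
base radius r_b = r_p·cos α = 56.112000·cos 20.955° = 52.400842
roll angle φ = 35.043° = 0.61161573 rad
x = r_b·(cos φ + φ·sin φ) = 61.304040
y = r_b·(sin φ − φ·cos φ) = 3.848747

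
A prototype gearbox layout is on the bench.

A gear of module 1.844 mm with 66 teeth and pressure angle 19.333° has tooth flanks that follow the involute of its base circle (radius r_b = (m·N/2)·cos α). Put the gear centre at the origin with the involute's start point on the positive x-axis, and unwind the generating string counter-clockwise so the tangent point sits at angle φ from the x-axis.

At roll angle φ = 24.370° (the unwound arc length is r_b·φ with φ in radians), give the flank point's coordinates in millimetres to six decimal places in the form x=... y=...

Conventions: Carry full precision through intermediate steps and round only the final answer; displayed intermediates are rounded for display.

x=62.382036 y=1.446331

recognized (one wheel, involute flank): single-mesh tooth geometry, m = 1.844, N = 66
pitch radius r_p = m·N/2 = 1.844·66/2 = 60.852000
base radius r_b = r_p·cos α = 60.852000·cos 19.333° = 57.420582
roll angle φ = 24.370° = 0.42533674 rad
x = r_b·(cos φ + φ·sin φ) = 62.382036
y = r_b·(sin φ − φ·cos φ) = 1.446331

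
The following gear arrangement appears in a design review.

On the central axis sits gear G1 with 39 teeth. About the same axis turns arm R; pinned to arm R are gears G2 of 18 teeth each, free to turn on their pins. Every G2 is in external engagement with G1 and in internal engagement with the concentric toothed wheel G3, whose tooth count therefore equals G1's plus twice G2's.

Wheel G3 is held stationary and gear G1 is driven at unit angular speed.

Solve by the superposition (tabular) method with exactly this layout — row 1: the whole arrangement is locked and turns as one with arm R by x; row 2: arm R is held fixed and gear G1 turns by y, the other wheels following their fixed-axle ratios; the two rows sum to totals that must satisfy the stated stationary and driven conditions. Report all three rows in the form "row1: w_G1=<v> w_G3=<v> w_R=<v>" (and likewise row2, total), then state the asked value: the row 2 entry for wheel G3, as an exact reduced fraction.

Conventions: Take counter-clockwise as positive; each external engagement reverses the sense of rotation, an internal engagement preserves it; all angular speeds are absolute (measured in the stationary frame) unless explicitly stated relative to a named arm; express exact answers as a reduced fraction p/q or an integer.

row1: w_G1=13/38 w_G3=13/38 w_R=13/38
row2: w_G1=25/38 w_G3=-13/38 w_R=0
total: w_G1=1 w_G3=0 w_R=13/38
asked value: -13/38

topology: planetary set — G1 39T / G2 18T / G3 75T, arm = carrier (Willis)
row 1: whole set turns with the arm by x
row 2: sun turns y, ring = −(39/75)·y, arm 0
boundary: total ω_ring = x − (39/75)·y = 0 and total ω_sun = x + y = 1  ⇒  y = 25/38, x = 13/38
row 2 ring = −(39/75)·25/38 = -13/38
totals (row 1 + row 2): sun 13/38 + 25/38 = 1, ring 13/38 + (-13/38) = 0, arm 13/38 + 0 = 13/38
asked cell (row2, ring) = -13/38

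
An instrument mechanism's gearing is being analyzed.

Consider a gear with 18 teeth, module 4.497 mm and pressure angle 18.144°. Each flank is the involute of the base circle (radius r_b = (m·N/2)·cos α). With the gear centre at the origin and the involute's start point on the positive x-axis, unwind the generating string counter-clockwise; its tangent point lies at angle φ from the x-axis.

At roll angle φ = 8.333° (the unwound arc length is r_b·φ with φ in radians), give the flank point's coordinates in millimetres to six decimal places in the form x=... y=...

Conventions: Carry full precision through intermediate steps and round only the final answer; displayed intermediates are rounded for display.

recognized (one wheel, involute flank): single-mesh tooth geometry, m = 4.497, N = 18
pitch radius r_p = m·N/2 = 4.497·18/2 = 40.473000
base radius r_b = r_p·cos α = 40.473000·cos 18.144° = 38.460556
roll angle φ = 8.333° = 0.14543829 rad
x = r_b·(cos φ + φ·sin φ) = 38.865172
y = r_b·(sin φ − φ·cos φ) = 0.039356

x=38.865172 y=0.039356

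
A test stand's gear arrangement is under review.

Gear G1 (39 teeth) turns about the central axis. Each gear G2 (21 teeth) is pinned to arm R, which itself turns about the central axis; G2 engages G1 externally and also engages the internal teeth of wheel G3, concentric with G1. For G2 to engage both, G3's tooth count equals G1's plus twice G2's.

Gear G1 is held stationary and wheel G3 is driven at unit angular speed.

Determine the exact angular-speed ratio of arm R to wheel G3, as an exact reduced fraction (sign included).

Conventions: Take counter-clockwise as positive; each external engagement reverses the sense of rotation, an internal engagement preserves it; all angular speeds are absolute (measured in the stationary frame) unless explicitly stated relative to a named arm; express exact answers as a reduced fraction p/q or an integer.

planetary set (39T centre, 21T on arm, 81T internal) — Willis relation
ring teeth: 39 + 2·21 = 81
39(ω_sun−ω_arm) = −81(ω_ring−ω_arm),  ω_sun = 0, ω_ring = 1
39(0−ω_arm) = −81(1−ω_arm)  ⇒  120·ω_arm = 81  ⇒  ω_arm = 27/40
ω_out/ω_in = 27/40

27/40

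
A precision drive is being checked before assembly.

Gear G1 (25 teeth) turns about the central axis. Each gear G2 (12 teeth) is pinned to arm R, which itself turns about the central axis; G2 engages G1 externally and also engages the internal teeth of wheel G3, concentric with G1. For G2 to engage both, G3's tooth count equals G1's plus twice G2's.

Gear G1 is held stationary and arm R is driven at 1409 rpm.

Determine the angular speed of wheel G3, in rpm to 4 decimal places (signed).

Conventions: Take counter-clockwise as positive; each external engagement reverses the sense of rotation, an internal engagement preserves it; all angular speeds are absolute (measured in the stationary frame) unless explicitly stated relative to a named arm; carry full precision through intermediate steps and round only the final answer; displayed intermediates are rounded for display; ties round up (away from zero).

+2127.8776 rpm

recognized (axles ride arm R): planetary set, 25/12/49 teeth
normalise by the input: solve with ω_arm = 1, then scale by 1409 rpm
ring teeth: 25 + 2·12 = 49
25(ω_sun−ω_arm) = −49(ω_ring−ω_arm),  ω_sun = 0, ω_arm = 1
ω_ring = 1 − (25/49)(0−1) = 74/49
scale: ω_ring = 74/49 × 1409 rpm = +2127.8776 rpm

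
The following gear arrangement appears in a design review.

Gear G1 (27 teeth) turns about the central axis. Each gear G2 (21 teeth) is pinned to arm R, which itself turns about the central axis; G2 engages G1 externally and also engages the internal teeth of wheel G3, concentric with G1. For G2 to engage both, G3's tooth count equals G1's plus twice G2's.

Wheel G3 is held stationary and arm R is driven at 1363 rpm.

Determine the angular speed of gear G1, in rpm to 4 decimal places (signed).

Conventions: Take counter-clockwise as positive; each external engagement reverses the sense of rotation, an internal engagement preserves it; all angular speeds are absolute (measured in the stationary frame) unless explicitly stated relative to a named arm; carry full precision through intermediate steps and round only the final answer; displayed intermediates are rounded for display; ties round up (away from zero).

+4846.2222 rpm

recognized (axles ride arm R): planetary set, 27/21/69 teeth
normalise by the input: solve with ω_arm = 1, then scale by 1363 rpm
ring teeth: 27 + 2·21 = 69
27(ω_sun−ω_arm) = −69(ω_ring−ω_arm),  ω_ring = 0, ω_arm = 1
ω_sun = 1 − (69/27)(0−1) = 32/9
scale: ω_sun = 32/9 × 1363 rpm = +4846.2222 rpm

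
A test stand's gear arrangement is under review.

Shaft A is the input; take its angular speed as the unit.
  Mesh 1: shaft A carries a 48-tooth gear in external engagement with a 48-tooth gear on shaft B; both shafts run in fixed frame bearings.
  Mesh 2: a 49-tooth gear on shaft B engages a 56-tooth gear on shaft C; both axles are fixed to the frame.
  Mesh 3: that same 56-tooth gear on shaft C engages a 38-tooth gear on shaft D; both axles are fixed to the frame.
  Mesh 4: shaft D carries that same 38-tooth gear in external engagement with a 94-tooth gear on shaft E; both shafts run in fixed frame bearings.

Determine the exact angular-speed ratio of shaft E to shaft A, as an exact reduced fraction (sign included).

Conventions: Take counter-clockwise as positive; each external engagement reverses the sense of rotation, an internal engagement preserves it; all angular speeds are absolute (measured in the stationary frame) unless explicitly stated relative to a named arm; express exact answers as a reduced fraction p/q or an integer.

class = fixed-axis compound train [4 meshes; 4 ratios multiply, 4 sense flips]
mesh 1 [48T→48T]: running ratio 1, sense −
mesh 2 [49T→56T]: running ratio 7/8, sense +
mesh 3 [56T→38T]: running ratio 49/38, sense −
mesh 4 [38T→94T]: running ratio 49/94, sense +
ω_out/ω_in = 49/94

49/94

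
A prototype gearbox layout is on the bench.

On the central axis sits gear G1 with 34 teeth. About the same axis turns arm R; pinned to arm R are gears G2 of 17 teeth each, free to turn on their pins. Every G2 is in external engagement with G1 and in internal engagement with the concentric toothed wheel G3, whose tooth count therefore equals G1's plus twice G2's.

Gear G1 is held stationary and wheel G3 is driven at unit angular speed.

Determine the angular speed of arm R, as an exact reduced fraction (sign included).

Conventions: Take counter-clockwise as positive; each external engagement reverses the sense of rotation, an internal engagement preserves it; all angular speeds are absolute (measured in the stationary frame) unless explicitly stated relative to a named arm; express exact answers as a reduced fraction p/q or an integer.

2/3

topology: planetary set — G1 34T / G2 17T / G3 68T, arm = carrier (Willis)
ring teeth: 34 + 2·17 = 68
34(ω_sun−ω_arm) = −68(ω_ring−ω_arm),  ω_sun = 0, ω_ring = 1
34(0−ω_arm) = −68(1−ω_arm)  ⇒  102·ω_arm = 68  ⇒  ω_arm = 2/3
exact speed ratio = 2/3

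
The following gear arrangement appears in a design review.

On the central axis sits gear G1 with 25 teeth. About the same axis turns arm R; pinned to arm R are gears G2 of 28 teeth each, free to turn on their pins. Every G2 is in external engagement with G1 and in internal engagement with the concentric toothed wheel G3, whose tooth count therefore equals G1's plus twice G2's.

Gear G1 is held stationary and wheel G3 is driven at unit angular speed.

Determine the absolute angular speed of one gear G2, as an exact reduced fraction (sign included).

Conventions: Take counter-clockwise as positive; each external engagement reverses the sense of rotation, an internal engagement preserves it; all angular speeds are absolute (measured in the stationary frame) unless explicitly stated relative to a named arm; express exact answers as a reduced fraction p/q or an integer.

81/56

topology: planetary set — G1 25T / G2 28T / G3 81T, arm = carrier (Willis)
ring teeth: 25 + 2·28 = 81
25(ω_sun−ω_arm) = −81(ω_ring−ω_arm),  ω_sun = 0, ω_ring = 1
25(0−ω_arm) = −81(1−ω_arm)  ⇒  106·ω_arm = 81  ⇒  ω_arm = 81/106
sun–planet mesh: 25·(0−81/106) = −28·(ω_p−ω_arm)  ⇒  ω_p−ω_arm = 2025/2968
ω_p = 81/106 + 2025/2968 = 81/56
exact speed ratio = 81/56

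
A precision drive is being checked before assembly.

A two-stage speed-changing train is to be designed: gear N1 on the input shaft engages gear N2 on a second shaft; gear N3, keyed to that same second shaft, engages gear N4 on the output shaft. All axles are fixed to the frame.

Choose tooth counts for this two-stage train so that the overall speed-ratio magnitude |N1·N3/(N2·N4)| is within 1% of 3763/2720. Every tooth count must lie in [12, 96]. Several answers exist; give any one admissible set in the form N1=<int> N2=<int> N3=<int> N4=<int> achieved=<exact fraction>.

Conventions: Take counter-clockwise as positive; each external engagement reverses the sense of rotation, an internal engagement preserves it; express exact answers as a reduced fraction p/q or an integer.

class = fixed-axis compound train [2-stage, 3763/2720 wanted]
target = 3763/2720 in lowest terms: an exact hit needs N1·N3 = k·3763 and N2·N4 = k·2720 for one integer k, every count in [12, 96]; additionally prefer no 1:1 stage (N1 ≠ N2, N3 ≠ N4)
k = 1: N1·N3 = 3763 = 53·71, N2·N4 = 2720 = 32·85
achieved = 53·71/(32·85) = 3763/2720; |achieved − target| = 0 ≤ 3763/272000 ✓

N1=53 N2=32 N3=71 N4=85 achieved=3763/2720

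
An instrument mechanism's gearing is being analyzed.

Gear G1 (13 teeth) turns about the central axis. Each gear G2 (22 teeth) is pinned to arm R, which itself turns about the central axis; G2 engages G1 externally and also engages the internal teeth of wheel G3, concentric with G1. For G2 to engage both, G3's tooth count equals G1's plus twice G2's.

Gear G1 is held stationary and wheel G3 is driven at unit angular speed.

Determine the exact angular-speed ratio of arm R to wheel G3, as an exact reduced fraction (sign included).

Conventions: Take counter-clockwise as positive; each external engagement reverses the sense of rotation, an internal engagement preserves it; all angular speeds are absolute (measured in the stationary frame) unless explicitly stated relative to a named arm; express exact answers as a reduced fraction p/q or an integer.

recognized (axles ride arm R): planetary set, 13/22/57 teeth
ring teeth: 13 + 2·22 = 57
13(ω_sun−ω_arm) = −57(ω_ring−ω_arm),  ω_sun = 0, ω_ring = 1
13(0−ω_arm) = −57(1−ω_arm)  ⇒  70·ω_arm = 57  ⇒  ω_arm = 57/70
ω_out/ω_in = 57/70

57/70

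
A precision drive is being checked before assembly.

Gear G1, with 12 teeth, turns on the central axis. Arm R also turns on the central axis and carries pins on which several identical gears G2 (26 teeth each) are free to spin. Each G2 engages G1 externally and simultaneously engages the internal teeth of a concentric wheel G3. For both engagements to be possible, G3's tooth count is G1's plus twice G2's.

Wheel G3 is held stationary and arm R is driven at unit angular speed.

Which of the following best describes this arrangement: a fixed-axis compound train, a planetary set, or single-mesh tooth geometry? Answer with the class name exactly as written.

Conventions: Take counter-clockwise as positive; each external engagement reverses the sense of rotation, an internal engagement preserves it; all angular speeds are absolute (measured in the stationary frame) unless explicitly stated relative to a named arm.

planetary set

planetary set (12T centre, 26T on arm, 64T internal) — Willis relation
classification: planetary set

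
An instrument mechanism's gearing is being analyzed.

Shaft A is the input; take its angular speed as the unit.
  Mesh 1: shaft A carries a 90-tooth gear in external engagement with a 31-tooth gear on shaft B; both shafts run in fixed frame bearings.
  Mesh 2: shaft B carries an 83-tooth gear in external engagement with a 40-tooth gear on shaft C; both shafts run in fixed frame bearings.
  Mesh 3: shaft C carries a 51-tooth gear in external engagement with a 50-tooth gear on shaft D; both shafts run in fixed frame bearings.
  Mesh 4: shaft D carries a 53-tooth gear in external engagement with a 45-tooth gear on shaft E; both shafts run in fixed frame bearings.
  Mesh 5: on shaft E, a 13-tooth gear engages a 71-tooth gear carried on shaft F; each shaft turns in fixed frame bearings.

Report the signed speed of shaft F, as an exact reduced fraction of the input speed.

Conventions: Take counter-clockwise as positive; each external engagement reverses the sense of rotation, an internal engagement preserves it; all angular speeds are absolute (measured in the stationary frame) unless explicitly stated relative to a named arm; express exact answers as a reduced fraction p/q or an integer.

5-mesh fixed-axis compound train (all bearings frame-fixed)
mesh 1 [90T→31T]: |ω|/ω_in = 1×90/31 = 90/31, sense flips to −
mesh 2 [83T→40T]: |ω|/ω_in = (90/31)×83/40 = 747/124, sense flips to +
mesh 3 [51T→50T]: |ω|/ω_in = (747/124)×51/50 = 38097/6200, sense flips to −
mesh 4 [53T→45T]: |ω|/ω_in = (38097/6200)×53/45 = 224349/31000, sense flips to +
mesh 5 [13T→71T]: |ω|/ω_in = (224349/31000)×13/71 = 2916537/2201000, sense flips to −
signed output speed (× input speed) = -2916537/2201000

-2916537/2201000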